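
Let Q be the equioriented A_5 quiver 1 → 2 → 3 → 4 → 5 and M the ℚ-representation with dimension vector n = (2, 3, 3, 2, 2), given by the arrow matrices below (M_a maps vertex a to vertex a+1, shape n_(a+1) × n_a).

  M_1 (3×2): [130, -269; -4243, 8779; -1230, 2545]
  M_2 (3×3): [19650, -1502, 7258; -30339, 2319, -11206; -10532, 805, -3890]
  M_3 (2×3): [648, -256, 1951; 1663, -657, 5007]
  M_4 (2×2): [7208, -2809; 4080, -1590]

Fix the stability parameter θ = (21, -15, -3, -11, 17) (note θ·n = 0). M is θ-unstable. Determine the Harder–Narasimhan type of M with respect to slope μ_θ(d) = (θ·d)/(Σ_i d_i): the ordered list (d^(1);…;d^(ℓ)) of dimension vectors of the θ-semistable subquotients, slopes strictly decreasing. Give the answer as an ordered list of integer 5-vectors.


Via rank(M_{q-1}∘⋯∘M_p): M ≅ I[1,4], I[1,5], I[2,3], I[5,5].
μ_θ-semistable layers: μ^(1)=17; μ^(2)=-2; μ^(3)=-3; μ^(4)=-15

((0, 0, 0, 0, 2); (2, 2, 2, 2, 0); (0, 0, 1, 0, 0); (0, 1, 0, 0, 0))


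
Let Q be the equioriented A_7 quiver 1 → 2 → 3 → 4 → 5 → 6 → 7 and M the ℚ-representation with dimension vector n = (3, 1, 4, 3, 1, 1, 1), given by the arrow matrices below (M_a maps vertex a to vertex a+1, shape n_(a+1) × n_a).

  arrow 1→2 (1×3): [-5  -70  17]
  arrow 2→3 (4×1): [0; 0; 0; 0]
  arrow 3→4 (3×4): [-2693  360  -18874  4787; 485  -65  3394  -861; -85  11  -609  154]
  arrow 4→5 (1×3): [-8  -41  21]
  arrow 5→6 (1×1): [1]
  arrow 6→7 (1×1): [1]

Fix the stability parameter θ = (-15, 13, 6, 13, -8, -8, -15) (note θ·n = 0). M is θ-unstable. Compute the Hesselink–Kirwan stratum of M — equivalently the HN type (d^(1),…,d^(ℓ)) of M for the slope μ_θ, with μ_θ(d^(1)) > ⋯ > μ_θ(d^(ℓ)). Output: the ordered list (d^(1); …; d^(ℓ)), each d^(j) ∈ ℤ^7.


Interval decomposition of M: I[1,1]^2, I[1,2], I[3,3], I[3,4]^2, I[3,7].
HN type (ℓ=4): μ^(1)=13; μ^(2)=6; μ^(3)=-12/5; μ^(4)=-15

((0, 1, 0, 2, 0, 0, 0); (0, 0, 3, 0, 0, 0, 0); (0, 0, 1, 1, 1, 1, 1); (3, 0, 0, 0, 0, 0, 0))


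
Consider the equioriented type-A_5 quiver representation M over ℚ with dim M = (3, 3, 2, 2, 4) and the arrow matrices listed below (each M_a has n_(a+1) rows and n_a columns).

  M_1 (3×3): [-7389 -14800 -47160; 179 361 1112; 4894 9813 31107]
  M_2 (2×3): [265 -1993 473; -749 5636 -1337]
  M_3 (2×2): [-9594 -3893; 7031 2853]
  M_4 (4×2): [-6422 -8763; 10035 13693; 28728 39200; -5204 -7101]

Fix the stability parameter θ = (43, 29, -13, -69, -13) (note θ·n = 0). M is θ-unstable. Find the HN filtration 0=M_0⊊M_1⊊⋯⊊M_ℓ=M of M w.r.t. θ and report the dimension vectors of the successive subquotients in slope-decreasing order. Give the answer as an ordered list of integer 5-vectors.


Via rank(M_{q-1}∘⋯∘M_p): M ≅ I[1,2], I[1,5]^2, I[5,5]^2.
μ_θ-semistable layers: μ^(1)=36; μ^(2)=-23/5; μ^(3)=-13

((1, 1, 0, 0, 0); (2, 2, 2, 2, 2); (0, 0, 0, 0, 2))


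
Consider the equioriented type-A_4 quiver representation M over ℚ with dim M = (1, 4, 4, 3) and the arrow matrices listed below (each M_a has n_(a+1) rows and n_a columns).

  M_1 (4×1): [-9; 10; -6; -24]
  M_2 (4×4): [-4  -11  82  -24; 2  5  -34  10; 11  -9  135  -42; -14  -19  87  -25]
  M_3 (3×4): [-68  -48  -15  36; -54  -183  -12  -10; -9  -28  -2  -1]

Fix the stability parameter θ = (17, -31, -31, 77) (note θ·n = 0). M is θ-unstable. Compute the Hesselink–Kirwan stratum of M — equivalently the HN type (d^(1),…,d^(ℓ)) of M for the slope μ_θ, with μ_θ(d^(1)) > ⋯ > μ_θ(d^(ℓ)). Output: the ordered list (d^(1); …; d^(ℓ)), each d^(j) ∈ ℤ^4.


Barcode: M ≅ I[1,4], I[2,3], I[2,4]^2. HN layers by μ_θ (3 steps, strictly decreasing):
  μ^(1)=77; μ^(2)=-15; μ^(3)=-31

((0, 0, 0, 3); (1, 1, 1, 0); (0, 3, 3, 0))


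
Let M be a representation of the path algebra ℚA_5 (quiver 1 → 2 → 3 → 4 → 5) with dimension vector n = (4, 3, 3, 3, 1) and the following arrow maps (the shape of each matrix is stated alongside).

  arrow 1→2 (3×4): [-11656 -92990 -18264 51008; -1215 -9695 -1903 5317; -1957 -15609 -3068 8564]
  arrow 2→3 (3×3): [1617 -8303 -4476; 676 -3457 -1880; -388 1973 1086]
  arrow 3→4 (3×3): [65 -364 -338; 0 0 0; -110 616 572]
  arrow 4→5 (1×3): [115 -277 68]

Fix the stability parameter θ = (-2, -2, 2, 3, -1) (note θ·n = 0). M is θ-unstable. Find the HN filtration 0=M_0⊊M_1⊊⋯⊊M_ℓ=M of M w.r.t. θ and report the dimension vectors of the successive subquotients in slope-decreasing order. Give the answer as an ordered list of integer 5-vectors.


Barcode: M ≅ I[1,1], I[1,3]^2, I[1,5], I[4,4]^2. HN layers by μ_θ (4 steps, strictly decreasing):
  μ^(1)=3; μ^(2)=2; μ^(3)=4/3; μ^(4)=-2

((0, 0, 0, 2, 0); (0, 0, 2, 0, 0); (0, 0, 1, 1, 1); (4, 3, 0, 0, 0))


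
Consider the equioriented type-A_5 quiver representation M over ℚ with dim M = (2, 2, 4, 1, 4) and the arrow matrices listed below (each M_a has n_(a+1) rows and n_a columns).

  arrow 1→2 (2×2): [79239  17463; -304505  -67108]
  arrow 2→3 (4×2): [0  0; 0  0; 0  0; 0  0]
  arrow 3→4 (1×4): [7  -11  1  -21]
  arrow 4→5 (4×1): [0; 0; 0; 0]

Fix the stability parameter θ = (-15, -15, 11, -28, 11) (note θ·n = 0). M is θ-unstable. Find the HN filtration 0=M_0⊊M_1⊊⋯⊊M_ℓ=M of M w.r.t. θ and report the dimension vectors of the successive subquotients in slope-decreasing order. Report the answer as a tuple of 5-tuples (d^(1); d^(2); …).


Barcode: M ≅ I[1,2]^2, I[3,3]^3, I[3,4], I[5,5]^4. HN layers by μ_θ (3 steps, strictly decreasing):
  μ^(1)=11; μ^(2)=-17/2; μ^(3)=-15

((0, 0, 3, 0, 4); (0, 0, 1, 1, 0); (2, 2, 0, 0, 0))


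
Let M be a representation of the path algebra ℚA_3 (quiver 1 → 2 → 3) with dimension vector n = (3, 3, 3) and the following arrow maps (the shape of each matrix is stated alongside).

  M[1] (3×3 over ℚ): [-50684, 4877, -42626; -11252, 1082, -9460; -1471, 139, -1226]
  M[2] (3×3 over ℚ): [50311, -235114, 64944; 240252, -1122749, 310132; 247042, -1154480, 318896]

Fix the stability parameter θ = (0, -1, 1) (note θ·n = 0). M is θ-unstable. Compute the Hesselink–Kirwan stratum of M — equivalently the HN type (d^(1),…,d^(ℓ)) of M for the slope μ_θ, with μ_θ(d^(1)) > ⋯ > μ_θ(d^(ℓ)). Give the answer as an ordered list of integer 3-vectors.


Interval decomposition of M: I[1,1], I[1,2], I[1,3], I[2,3], I[3,3].
HN type (ℓ=4): μ^(1)=1; μ^(2)=0; μ^(3)=-1/2; μ^(4)=-1

((0, 0, 3); (1, 0, 0); (2, 2, 0); (0, 1, 0))


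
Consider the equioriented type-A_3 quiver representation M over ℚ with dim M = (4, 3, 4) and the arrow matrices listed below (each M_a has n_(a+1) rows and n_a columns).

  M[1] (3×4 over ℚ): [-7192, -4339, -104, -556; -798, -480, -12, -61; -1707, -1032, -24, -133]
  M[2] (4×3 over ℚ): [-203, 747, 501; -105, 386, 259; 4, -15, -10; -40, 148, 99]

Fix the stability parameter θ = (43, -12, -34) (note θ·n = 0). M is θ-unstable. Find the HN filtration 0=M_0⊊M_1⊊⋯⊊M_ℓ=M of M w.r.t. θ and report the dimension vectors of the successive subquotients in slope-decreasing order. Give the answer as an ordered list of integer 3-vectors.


Interval decomposition of M: I[1,1], I[1,3]^3, I[3,3].
HN type (ℓ=3): μ^(1)=43; μ^(2)=-1; μ^(3)=-34

((1, 0, 0); (3, 3, 3); (0, 0, 1))


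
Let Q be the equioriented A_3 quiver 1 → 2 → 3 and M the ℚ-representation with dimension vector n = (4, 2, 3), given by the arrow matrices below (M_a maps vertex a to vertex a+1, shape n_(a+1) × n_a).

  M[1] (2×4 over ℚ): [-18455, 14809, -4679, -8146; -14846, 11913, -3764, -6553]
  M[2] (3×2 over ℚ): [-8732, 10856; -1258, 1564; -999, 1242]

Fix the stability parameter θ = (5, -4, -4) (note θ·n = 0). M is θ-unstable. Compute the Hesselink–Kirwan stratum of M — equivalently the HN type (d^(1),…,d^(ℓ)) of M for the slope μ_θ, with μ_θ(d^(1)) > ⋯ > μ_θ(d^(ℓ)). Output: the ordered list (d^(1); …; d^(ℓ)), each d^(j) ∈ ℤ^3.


Barcode: M ≅ I[1,1]^2, I[1,2], I[1,3], I[3,3]^2. HN layers by μ_θ (4 steps, strictly decreasing):
  μ^(1)=5; μ^(2)=1/2; μ^(3)=-1; μ^(4)=-4

((2, 0, 0); (1, 1, 0); (1, 1, 1); (0, 0, 2))


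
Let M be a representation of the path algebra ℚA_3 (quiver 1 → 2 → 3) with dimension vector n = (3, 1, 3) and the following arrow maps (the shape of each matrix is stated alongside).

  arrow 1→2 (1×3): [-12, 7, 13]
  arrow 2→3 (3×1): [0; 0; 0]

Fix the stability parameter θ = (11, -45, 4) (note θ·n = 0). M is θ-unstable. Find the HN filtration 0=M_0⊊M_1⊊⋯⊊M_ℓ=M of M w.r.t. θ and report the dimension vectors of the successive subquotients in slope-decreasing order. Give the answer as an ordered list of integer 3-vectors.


Barcode: M ≅ I[1,1]^2, I[1,2], I[3,3]^3. HN layers by μ_θ (3 steps, strictly decreasing):
  μ^(1)=11; μ^(2)=4; μ^(3)=-17

((2, 0, 0); (0, 0, 3); (1, 1, 0))


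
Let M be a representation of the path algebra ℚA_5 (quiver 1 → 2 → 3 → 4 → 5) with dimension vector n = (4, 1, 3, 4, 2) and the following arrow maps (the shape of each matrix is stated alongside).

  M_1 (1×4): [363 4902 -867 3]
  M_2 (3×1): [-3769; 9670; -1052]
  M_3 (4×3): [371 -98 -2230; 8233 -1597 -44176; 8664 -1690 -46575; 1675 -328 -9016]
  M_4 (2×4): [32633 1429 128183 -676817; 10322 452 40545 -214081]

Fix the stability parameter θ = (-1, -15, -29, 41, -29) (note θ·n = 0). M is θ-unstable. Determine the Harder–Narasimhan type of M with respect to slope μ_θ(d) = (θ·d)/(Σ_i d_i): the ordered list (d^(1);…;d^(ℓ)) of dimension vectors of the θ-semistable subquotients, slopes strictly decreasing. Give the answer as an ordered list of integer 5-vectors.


Barcode: M ≅ I[1,1]^3, I[1,5], I[3,4], I[3,5], I[4,4]. HN layers by μ_θ (5 steps, strictly decreasing):
  μ^(1)=41; μ^(2)=6; μ^(3)=-1; μ^(4)=-15; μ^(5)=-29

((0, 0, 0, 2, 0); (0, 0, 0, 2, 2); (3, 0, 0, 0, 0); (1, 1, 1, 0, 0); (0, 0, 2, 0, 0))


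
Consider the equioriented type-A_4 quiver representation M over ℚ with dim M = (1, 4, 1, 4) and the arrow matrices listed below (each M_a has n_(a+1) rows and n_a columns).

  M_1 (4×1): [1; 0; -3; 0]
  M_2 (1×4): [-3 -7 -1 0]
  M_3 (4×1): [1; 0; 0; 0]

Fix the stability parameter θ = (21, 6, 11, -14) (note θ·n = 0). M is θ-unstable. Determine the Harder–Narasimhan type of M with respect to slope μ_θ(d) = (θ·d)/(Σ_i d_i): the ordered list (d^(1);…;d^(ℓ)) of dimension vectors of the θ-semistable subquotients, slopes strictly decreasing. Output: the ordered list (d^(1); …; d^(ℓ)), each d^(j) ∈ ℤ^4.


Via rank(M_{q-1}∘⋯∘M_p): M ≅ I[1,2], I[2,2]^2, I[2,4], I[4,4]^3.
μ_θ-semistable layers: μ^(1)=27/2; μ^(2)=6; μ^(3)=1; μ^(4)=-14

((1, 1, 0, 0); (0, 2, 0, 0); (0, 1, 1, 1); (0, 0, 0, 3))


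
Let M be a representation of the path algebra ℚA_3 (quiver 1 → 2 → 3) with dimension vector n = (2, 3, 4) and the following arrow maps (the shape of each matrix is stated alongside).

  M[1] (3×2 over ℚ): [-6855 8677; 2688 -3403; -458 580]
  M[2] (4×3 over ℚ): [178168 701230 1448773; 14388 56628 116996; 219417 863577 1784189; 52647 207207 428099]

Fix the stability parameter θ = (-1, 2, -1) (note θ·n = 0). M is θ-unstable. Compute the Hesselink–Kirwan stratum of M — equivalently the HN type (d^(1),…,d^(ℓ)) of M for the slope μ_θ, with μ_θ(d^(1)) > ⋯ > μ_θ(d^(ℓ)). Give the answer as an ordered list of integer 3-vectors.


Barcode: M ≅ I[1,3]^2, I[2,2], I[3,3]^2. HN layers by μ_θ (3 steps, strictly decreasing):
  μ^(1)=2; μ^(2)=1/2; μ^(3)=-1

((0, 1, 0); (0, 2, 2); (2, 0, 2))


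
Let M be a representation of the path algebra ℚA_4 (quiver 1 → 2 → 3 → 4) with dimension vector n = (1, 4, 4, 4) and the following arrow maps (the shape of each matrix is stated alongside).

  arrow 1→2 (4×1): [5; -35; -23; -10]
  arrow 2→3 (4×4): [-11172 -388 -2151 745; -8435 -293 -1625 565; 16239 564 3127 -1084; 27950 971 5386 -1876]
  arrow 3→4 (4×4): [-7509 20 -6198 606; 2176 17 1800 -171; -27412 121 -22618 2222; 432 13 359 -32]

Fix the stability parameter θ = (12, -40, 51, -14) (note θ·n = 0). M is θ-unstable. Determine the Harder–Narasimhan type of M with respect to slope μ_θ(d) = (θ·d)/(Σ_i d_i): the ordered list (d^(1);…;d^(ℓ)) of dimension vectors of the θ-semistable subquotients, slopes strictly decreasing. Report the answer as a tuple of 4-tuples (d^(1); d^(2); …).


Via rank(M_{q-1}∘⋯∘M_p): M ≅ I[1,4], I[2,4]^3.
μ_θ-semistable layers: μ^(1)=37/2; μ^(2)=-14; μ^(3)=-40

((0, 0, 4, 4); (1, 1, 0, 0); (0, 3, 0, 0))


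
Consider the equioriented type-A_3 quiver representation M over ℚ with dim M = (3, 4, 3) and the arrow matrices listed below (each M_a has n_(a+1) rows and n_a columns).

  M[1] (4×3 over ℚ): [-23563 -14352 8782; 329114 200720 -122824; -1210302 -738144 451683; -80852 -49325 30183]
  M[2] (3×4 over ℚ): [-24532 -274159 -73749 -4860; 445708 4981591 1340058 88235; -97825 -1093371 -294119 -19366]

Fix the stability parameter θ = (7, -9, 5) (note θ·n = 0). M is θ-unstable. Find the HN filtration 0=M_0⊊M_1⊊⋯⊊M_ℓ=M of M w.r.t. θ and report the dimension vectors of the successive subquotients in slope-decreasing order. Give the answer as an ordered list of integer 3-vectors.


Interval decomposition of M: I[1,3]^3, I[2,2].
HN type (ℓ=3): μ^(1)=5; μ^(2)=-1; μ^(3)=-9

((0, 0, 3); (3, 3, 0); (0, 1, 0))


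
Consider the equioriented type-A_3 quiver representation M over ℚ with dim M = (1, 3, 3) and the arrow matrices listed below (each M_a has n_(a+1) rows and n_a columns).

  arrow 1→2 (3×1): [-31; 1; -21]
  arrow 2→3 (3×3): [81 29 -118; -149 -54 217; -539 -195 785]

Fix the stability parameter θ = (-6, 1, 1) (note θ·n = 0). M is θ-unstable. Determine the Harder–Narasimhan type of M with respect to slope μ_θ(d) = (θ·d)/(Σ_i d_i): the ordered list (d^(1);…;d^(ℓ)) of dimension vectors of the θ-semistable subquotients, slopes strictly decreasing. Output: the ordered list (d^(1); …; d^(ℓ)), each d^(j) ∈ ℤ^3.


Via rank(M_{q-1}∘⋯∘M_p): M ≅ I[1,3], I[2,3]^2.
μ_θ-semistable layers: μ^(1)=1; μ^(2)=-6

((0, 3, 3); (1, 0, 0))


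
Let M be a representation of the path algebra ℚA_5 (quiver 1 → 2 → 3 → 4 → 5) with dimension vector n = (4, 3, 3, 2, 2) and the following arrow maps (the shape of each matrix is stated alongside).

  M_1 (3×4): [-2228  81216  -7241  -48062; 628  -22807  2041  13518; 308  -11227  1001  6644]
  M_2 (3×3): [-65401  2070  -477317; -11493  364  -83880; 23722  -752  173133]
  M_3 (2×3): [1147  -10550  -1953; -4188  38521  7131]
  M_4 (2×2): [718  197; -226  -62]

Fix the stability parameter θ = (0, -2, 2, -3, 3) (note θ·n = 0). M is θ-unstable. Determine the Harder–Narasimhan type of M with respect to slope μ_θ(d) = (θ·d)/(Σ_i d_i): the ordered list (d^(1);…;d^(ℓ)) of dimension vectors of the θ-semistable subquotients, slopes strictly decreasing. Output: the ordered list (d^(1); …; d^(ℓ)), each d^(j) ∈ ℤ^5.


Interval decomposition of M: I[1,1], I[1,3], I[1,5]^2.
HN type (ℓ=5): μ^(1)=3; μ^(2)=2; μ^(3)=0; μ^(4)=-1/2; μ^(5)=-1

((0, 0, 0, 0, 2); (0, 0, 1, 0, 0); (1, 0, 0, 0, 0); (0, 0, 2, 2, 0); (3, 3, 0, 0, 0))


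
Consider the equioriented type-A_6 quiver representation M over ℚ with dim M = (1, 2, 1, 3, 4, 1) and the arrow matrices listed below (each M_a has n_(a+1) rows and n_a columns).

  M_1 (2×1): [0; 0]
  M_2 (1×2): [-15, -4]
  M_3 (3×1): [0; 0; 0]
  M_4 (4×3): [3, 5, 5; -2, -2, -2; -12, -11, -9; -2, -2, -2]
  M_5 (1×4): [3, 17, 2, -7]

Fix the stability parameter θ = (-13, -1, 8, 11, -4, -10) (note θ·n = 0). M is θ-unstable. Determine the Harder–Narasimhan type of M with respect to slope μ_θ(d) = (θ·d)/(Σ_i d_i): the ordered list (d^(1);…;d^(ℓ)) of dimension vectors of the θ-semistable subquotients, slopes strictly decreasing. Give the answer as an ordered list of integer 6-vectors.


Barcode: M ≅ I[1,1], I[2,2], I[2,3], I[4,5]^2, I[4,6], I[5,5]. HN layers by μ_θ (5 steps, strictly decreasing):
  μ^(1)=8; μ^(2)=7/2; μ^(3)=-1; μ^(4)=-4; μ^(5)=-13

((0, 0, 1, 0, 0, 0); (0, 0, 0, 2, 2, 0); (0, 2, 0, 1, 1, 1); (0, 0, 0, 0, 1, 0); (1, 0, 0, 0, 0, 0))


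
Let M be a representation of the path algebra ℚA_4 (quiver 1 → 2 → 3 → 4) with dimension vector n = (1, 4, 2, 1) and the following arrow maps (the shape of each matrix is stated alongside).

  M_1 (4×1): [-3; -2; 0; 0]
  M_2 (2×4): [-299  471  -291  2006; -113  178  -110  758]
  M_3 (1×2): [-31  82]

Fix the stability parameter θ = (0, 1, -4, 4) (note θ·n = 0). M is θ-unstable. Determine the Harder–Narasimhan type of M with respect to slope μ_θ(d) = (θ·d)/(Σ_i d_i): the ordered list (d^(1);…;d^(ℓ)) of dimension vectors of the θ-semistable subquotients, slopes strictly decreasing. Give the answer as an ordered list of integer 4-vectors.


Barcode: M ≅ I[1,4], I[2,2]^2, I[2,3]. HN layers by μ_θ (4 steps, strictly decreasing):
  μ^(1)=4; μ^(2)=1; μ^(3)=-1; μ^(4)=-3/2

((0, 0, 0, 1); (0, 2, 0, 0); (1, 1, 1, 0); (0, 1, 1, 0))


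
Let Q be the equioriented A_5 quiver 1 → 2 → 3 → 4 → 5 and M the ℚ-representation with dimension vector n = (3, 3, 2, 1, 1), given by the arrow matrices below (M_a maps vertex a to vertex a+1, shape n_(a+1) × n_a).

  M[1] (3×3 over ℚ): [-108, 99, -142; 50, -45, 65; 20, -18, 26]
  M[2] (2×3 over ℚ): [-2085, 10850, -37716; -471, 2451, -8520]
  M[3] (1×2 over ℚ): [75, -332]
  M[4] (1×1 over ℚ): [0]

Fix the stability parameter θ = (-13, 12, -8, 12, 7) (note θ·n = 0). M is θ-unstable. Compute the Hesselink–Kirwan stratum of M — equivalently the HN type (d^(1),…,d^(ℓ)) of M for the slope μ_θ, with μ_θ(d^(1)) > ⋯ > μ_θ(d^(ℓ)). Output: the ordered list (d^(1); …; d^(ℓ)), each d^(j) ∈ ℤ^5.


Via rank(M_{q-1}∘⋯∘M_p): M ≅ I[1,1], I[1,3], I[1,4], I[2,2], I[5,5].
μ_θ-semistable layers: μ^(1)=12; μ^(2)=7; μ^(3)=2; μ^(4)=-13

((0, 1, 0, 1, 0); (0, 0, 0, 0, 1); (0, 2, 2, 0, 0); (3, 0, 0, 0, 0))


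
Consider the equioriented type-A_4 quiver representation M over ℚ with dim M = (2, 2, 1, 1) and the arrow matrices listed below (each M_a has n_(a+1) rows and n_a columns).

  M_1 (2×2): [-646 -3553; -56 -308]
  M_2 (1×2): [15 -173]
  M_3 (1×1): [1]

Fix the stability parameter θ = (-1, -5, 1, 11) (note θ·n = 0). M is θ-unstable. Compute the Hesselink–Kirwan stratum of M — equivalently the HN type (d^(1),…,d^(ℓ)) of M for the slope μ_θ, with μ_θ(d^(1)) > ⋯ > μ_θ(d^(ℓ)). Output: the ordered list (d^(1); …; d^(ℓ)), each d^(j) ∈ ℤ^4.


Via rank(M_{q-1}∘⋯∘M_p): M ≅ I[1,1], I[1,4], I[2,2].
μ_θ-semistable layers: μ^(1)=11; μ^(2)=1; μ^(3)=-1; μ^(4)=-3; μ^(5)=-5

((0, 0, 0, 1); (0, 0, 1, 0); (1, 0, 0, 0); (1, 1, 0, 0); (0, 1, 0, 0))


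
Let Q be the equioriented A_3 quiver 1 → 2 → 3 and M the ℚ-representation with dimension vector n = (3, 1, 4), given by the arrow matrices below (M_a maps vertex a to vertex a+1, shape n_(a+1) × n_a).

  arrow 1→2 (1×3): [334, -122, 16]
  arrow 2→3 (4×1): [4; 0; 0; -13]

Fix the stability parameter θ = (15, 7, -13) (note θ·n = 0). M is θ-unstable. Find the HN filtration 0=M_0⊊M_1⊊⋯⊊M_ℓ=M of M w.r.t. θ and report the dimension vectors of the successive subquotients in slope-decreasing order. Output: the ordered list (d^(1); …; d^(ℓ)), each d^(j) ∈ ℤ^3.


Barcode: M ≅ I[1,1]^2, I[1,3], I[3,3]^3. HN layers by μ_θ (3 steps, strictly decreasing):
  μ^(1)=15; μ^(2)=3; μ^(3)=-13

((2, 0, 0); (1, 1, 1); (0, 0, 3))


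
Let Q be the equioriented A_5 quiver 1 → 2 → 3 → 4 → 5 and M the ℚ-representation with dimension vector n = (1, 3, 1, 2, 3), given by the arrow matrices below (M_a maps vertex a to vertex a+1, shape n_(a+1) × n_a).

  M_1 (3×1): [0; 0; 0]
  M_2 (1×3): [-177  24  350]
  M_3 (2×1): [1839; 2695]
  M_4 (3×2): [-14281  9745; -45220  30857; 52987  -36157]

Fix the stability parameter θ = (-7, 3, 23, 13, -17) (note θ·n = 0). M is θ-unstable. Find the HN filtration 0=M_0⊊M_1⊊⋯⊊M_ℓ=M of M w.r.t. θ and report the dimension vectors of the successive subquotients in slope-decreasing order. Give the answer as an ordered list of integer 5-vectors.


Interval decomposition of M: I[1,1], I[2,2]^2, I[2,5], I[4,5], I[5,5].
HN type (ℓ=5): μ^(1)=19/3; μ^(2)=3; μ^(3)=-2; μ^(4)=-7; μ^(5)=-17

((0, 0, 1, 1, 1); (0, 3, 0, 0, 0); (0, 0, 0, 1, 1); (1, 0, 0, 0, 0); (0, 0, 0, 0, 1))


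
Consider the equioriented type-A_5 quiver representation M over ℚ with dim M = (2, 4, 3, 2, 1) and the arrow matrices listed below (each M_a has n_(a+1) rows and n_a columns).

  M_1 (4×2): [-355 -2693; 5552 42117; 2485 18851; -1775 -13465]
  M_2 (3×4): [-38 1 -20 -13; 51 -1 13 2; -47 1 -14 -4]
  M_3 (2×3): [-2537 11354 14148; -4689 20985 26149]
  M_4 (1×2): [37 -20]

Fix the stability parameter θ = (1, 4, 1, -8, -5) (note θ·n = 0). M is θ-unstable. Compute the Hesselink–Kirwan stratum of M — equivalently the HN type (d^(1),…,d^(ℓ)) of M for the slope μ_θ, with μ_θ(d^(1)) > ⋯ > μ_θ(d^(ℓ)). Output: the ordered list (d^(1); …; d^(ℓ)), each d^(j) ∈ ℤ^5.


Via rank(M_{q-1}∘⋯∘M_p): M ≅ I[1,4], I[1,5], I[2,2], I[2,3].
μ_θ-semistable layers: μ^(1)=4; μ^(2)=5/2; μ^(3)=-1/2; μ^(4)=-7/5

((0, 1, 0, 0, 0); (0, 1, 1, 0, 0); (1, 1, 1, 1, 0); (1, 1, 1, 1, 1))


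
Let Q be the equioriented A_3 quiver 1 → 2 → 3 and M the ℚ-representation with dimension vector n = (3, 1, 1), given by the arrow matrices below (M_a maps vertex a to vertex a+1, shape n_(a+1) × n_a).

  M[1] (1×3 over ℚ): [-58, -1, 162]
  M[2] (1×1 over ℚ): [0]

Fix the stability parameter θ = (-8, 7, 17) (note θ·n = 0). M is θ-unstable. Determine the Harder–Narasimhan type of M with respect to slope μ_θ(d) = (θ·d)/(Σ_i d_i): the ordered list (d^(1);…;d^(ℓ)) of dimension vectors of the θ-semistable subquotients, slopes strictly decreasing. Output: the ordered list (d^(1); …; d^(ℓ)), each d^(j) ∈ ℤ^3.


Barcode: M ≅ I[1,1]^2, I[1,2], I[3,3]. HN layers by μ_θ (3 steps, strictly decreasing):
  μ^(1)=17; μ^(2)=7; μ^(3)=-8

((0, 0, 1); (0, 1, 0); (3, 0, 0))


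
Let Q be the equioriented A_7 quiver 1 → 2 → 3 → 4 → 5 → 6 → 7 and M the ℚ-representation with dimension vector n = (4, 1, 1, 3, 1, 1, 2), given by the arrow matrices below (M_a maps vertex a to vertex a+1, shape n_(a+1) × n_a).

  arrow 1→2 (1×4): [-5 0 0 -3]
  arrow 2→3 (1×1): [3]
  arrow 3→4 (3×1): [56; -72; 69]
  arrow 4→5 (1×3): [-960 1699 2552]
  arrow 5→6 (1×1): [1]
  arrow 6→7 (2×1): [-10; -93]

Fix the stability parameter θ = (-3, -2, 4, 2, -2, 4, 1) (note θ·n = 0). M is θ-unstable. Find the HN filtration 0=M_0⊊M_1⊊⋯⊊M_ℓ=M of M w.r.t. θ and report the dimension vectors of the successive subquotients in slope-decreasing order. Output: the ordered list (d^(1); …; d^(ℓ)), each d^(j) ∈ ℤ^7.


Via rank(M_{q-1}∘⋯∘M_p): M ≅ I[1,1]^3, I[1,4], I[4,4], I[4,7], I[7,7].
μ_θ-semistable layers: μ^(1)=3; μ^(2)=5/2; μ^(3)=2; μ^(4)=1; μ^(5)=0; μ^(6)=-2; μ^(7)=-3

((0, 0, 1, 1, 0, 0, 0); (0, 0, 0, 0, 0, 1, 1); (0, 0, 0, 1, 0, 0, 0); (0, 0, 0, 0, 0, 0, 1); (0, 0, 0, 1, 1, 0, 0); (0, 1, 0, 0, 0, 0, 0); (4, 0, 0, 0, 0, 0, 0))


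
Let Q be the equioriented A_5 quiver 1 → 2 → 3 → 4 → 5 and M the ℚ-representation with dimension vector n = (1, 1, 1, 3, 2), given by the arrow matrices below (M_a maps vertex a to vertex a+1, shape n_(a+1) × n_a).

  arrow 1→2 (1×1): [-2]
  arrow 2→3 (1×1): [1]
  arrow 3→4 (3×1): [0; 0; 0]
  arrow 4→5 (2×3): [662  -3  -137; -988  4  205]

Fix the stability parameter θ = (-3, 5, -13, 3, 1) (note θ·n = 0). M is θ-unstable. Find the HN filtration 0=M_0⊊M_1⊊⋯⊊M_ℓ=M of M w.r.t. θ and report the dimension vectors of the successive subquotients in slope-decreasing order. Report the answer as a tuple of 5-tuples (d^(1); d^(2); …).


Via rank(M_{q-1}∘⋯∘M_p): M ≅ I[1,3], I[4,4], I[4,5]^2.
μ_θ-semistable layers: μ^(1)=3; μ^(2)=2; μ^(3)=-11/3

((0, 0, 0, 1, 0); (0, 0, 0, 2, 2); (1, 1, 1, 0, 0))


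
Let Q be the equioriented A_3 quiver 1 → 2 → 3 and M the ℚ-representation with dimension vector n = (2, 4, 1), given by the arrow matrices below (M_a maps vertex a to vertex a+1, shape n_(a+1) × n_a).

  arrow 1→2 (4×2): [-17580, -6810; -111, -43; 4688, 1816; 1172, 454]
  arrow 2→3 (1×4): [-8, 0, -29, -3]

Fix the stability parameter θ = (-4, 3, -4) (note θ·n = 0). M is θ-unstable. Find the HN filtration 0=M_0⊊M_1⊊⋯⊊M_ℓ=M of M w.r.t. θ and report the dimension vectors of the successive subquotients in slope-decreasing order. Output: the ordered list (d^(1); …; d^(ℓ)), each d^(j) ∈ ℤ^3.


Barcode: M ≅ I[1,2], I[1,3], I[2,2]^2. HN layers by μ_θ (3 steps, strictly decreasing):
  μ^(1)=3; μ^(2)=-1/2; μ^(3)=-4

((0, 3, 0); (0, 1, 1); (2, 0, 0))


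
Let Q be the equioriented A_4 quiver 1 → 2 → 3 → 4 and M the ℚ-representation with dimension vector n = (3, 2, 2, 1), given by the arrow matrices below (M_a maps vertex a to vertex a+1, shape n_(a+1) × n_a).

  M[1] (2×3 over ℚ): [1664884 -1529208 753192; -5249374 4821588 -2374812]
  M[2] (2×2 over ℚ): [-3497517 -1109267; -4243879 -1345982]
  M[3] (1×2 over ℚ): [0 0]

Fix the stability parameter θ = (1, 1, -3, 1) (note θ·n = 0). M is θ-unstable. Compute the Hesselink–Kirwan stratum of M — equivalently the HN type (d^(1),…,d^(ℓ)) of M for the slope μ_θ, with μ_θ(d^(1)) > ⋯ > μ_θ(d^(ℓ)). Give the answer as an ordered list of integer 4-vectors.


Barcode: M ≅ I[1,1]^2, I[1,3], I[2,3], I[4,4]. HN layers by μ_θ (3 steps, strictly decreasing):
  μ^(1)=1; μ^(2)=-1/3; μ^(3)=-1

((2, 0, 0, 1); (1, 1, 1, 0); (0, 1, 1, 0))


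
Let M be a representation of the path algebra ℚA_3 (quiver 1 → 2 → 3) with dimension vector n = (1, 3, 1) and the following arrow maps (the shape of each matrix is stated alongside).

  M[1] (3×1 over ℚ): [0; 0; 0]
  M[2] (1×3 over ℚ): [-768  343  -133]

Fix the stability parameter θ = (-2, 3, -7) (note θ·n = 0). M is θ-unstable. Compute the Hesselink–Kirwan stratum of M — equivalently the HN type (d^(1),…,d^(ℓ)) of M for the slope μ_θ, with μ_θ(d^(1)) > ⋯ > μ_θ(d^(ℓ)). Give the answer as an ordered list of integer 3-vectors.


Via rank(M_{q-1}∘⋯∘M_p): M ≅ I[1,1], I[2,2]^2, I[2,3].
μ_θ-semistable layers: μ^(1)=3; μ^(2)=-2

((0, 2, 0); (1, 1, 1))


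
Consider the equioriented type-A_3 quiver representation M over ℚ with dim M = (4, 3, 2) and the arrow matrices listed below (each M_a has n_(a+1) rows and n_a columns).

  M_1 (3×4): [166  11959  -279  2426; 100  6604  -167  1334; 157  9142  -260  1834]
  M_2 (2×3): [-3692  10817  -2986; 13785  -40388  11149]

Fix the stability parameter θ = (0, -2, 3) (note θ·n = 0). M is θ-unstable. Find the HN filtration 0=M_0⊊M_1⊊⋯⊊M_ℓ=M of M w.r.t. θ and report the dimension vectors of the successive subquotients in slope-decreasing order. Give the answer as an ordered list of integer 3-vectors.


Via rank(M_{q-1}∘⋯∘M_p): M ≅ I[1,1], I[1,2], I[1,3]^2.
μ_θ-semistable layers: μ^(1)=3; μ^(2)=0; μ^(3)=-1

((0, 0, 2); (1, 0, 0); (3, 3, 0))


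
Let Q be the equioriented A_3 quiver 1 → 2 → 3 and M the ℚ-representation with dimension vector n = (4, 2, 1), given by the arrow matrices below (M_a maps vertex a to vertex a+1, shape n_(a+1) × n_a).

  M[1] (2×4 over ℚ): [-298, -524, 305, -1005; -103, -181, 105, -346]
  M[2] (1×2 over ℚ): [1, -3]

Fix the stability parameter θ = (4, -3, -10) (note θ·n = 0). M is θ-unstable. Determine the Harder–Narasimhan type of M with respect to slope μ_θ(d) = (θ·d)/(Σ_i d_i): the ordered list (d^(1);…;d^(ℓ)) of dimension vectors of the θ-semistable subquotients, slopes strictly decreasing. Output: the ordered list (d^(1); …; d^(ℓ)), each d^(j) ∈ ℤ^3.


Via rank(M_{q-1}∘⋯∘M_p): M ≅ I[1,1]^2, I[1,2], I[1,3].
μ_θ-semistable layers: μ^(1)=4; μ^(2)=1/2; μ^(3)=-3

((2, 0, 0); (1, 1, 0); (1, 1, 1))


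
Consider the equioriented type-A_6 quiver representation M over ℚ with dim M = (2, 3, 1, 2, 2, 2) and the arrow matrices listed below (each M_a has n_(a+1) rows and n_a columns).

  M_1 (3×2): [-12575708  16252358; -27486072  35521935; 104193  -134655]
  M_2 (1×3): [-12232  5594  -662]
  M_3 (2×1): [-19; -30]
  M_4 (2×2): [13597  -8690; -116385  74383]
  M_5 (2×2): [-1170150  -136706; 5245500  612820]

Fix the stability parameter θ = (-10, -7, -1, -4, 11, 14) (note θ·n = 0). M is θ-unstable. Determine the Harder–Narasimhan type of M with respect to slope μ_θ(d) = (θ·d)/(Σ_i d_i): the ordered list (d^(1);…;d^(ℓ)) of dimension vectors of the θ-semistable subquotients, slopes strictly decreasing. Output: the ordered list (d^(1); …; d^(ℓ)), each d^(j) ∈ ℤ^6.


Via rank(M_{q-1}∘⋯∘M_p): M ≅ I[1,2], I[1,5], I[2,2], I[4,6], I[6,6].
μ_θ-semistable layers: μ^(1)=14; μ^(2)=11; μ^(3)=-5/2; μ^(4)=-4; μ^(5)=-7; μ^(6)=-10

((0, 0, 0, 0, 0, 2); (0, 0, 0, 0, 2, 0); (0, 0, 1, 1, 0, 0); (0, 0, 0, 1, 0, 0); (0, 3, 0, 0, 0, 0); (2, 0, 0, 0, 0, 0))


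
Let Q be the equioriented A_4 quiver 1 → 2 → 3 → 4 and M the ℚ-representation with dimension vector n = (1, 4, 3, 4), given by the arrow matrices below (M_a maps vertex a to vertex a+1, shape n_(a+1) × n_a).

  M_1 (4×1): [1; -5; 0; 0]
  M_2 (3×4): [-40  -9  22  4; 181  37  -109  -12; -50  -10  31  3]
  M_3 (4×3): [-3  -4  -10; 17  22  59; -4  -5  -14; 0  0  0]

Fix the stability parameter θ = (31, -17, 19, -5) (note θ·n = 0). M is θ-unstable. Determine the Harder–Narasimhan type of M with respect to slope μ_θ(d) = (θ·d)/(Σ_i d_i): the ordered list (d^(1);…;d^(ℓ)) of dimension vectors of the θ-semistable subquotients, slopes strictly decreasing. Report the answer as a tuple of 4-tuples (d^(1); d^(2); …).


Via rank(M_{q-1}∘⋯∘M_p): M ≅ I[1,4], I[2,2], I[2,4]^2, I[4,4].
μ_θ-semistable layers: μ^(1)=7; μ^(2)=-5; μ^(3)=-17

((1, 1, 3, 3); (0, 0, 0, 1); (0, 3, 0, 0))


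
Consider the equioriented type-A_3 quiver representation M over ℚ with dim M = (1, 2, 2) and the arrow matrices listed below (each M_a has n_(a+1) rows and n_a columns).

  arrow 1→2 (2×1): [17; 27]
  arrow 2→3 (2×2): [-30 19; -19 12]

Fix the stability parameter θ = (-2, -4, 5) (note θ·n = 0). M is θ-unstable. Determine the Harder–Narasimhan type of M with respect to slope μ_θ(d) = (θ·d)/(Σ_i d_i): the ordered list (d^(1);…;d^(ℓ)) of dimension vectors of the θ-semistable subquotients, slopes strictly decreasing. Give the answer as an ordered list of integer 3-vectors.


Via rank(M_{q-1}∘⋯∘M_p): M ≅ I[1,3], I[2,3].
μ_θ-semistable layers: μ^(1)=5; μ^(2)=-3; μ^(3)=-4

((0, 0, 2); (1, 1, 0); (0, 1, 0))


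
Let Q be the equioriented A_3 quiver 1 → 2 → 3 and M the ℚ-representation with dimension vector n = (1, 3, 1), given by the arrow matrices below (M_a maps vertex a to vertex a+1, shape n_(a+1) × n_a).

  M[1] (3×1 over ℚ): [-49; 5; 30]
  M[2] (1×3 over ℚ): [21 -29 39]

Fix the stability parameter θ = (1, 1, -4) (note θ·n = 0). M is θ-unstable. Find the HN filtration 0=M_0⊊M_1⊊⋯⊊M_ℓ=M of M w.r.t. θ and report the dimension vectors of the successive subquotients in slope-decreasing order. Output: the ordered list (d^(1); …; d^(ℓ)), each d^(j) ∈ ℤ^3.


Interval decomposition of M: I[1,3], I[2,2]^2.
HN type (ℓ=2): μ^(1)=1; μ^(2)=-2/3

((0, 2, 0); (1, 1, 1))


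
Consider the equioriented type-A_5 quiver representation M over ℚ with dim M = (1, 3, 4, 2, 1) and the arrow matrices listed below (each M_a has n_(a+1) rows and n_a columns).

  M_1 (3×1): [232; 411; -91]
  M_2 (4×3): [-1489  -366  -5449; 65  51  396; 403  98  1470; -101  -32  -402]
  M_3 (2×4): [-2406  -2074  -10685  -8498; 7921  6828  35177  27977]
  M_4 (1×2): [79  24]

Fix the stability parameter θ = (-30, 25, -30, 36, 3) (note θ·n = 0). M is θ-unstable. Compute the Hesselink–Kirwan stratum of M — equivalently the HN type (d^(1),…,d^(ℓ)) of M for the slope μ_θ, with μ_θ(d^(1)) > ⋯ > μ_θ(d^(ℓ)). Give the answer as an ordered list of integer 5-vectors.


Barcode: M ≅ I[1,4], I[2,3], I[2,5], I[3,3]. HN layers by μ_θ (4 steps, strictly decreasing):
  μ^(1)=36; μ^(2)=39/2; μ^(3)=-5/2; μ^(4)=-30

((0, 0, 0, 1, 0); (0, 0, 0, 1, 1); (0, 3, 3, 0, 0); (1, 0, 1, 0, 0))


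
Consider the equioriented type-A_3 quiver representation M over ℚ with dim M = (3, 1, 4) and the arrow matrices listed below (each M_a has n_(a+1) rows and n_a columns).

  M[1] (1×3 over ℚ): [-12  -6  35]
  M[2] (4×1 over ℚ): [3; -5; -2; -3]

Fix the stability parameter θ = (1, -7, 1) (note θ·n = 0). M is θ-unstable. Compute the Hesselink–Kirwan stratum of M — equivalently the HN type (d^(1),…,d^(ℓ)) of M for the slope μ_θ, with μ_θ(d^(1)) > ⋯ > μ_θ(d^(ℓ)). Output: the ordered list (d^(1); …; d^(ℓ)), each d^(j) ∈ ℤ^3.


Via rank(M_{q-1}∘⋯∘M_p): M ≅ I[1,1]^2, I[1,3], I[3,3]^3.
μ_θ-semistable layers: μ^(1)=1; μ^(2)=-3

((2, 0, 4); (1, 1, 0))


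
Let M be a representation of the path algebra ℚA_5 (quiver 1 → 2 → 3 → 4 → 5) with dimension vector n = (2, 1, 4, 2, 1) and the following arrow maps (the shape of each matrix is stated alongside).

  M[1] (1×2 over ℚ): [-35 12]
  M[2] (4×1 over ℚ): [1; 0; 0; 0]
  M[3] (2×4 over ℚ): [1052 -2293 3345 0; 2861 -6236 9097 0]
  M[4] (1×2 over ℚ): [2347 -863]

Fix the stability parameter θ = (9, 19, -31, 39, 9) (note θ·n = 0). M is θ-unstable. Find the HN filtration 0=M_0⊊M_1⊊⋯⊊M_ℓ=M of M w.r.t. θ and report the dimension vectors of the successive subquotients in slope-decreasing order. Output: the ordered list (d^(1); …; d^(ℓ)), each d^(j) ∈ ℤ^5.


Barcode: M ≅ I[1,1], I[1,5], I[3,3]^2, I[3,4]. HN layers by μ_θ (5 steps, strictly decreasing):
  μ^(1)=39; μ^(2)=24; μ^(3)=9; μ^(4)=-1; μ^(5)=-31

((0, 0, 0, 1, 0); (0, 0, 0, 1, 1); (1, 0, 0, 0, 0); (1, 1, 1, 0, 0); (0, 0, 3, 0, 0))


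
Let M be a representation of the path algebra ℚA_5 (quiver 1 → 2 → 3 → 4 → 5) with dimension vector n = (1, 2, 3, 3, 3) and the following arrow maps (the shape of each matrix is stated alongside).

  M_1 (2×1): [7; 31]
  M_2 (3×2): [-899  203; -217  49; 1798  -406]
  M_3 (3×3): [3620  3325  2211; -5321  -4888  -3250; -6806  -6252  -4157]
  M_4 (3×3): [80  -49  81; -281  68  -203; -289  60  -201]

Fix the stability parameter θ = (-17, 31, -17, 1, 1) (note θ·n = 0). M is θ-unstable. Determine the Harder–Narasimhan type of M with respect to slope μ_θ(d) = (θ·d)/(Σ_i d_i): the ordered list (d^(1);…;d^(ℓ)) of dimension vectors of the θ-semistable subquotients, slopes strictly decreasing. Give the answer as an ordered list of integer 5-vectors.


Interval decomposition of M: I[1,2], I[2,5], I[3,5]^2.
HN type (ℓ=4): μ^(1)=31; μ^(2)=4; μ^(3)=1; μ^(4)=-17

((0, 1, 0, 0, 0); (0, 1, 1, 1, 1); (0, 0, 0, 2, 2); (1, 0, 2, 0, 0))


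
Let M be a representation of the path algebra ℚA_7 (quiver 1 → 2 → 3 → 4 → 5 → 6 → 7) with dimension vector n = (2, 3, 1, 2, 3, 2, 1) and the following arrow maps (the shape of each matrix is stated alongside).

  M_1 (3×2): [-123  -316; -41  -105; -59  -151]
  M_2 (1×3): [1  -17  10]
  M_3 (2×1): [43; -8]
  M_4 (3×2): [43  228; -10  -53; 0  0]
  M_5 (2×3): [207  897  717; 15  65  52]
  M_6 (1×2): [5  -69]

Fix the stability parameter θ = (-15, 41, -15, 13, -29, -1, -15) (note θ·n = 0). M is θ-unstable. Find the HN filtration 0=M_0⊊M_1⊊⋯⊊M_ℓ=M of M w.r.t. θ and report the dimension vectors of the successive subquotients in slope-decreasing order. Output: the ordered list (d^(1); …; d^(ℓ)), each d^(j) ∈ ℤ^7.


Barcode: M ≅ I[1,2], I[1,6], I[2,2], I[4,5], I[5,7]. HN layers by μ_θ (5 steps, strictly decreasing):
  μ^(1)=41; μ^(2)=9/5; μ^(3)=-8; μ^(4)=-15; μ^(5)=-29

((0, 2, 0, 0, 0, 0, 0); (0, 1, 1, 1, 1, 1, 0); (0, 0, 0, 1, 1, 1, 1); (2, 0, 0, 0, 0, 0, 0); (0, 0, 0, 0, 1, 0, 0))


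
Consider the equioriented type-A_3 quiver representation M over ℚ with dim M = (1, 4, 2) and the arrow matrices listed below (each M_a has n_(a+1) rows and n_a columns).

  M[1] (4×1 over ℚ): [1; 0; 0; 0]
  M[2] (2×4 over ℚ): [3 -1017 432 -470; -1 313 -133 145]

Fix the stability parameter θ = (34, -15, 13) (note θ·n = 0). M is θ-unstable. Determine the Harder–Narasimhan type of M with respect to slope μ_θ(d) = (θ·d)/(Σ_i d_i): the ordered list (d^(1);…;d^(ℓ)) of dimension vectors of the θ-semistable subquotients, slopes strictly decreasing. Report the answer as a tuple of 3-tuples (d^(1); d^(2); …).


Via rank(M_{q-1}∘⋯∘M_p): M ≅ I[1,3], I[2,2]^2, I[2,3].
μ_θ-semistable layers: μ^(1)=13; μ^(2)=19/2; μ^(3)=-15

((0, 0, 2); (1, 1, 0); (0, 3, 0))


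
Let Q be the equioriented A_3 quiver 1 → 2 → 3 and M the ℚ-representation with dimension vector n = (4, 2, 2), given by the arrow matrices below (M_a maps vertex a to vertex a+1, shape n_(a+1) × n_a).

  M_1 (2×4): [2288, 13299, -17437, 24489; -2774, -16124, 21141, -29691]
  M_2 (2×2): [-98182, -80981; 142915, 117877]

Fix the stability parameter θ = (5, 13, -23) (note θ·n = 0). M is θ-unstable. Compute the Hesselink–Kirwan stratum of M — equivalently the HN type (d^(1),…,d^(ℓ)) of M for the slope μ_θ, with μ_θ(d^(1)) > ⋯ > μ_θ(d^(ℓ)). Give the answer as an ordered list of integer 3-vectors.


Interval decomposition of M: I[1,1]^2, I[1,3]^2.
HN type (ℓ=2): μ^(1)=5; μ^(2)=-5/3

((2, 0, 0); (2, 2, 2))


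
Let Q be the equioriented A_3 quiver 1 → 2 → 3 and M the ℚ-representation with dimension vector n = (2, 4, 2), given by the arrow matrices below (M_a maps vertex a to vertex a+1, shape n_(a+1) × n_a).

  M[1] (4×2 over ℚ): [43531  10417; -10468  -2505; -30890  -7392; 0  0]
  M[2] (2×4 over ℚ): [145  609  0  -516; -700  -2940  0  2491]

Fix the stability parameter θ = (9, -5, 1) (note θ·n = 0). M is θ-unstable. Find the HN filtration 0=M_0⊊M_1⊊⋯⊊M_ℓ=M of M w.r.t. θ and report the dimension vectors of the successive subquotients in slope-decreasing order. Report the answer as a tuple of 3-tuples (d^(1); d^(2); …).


Interval decomposition of M: I[1,2], I[1,3], I[2,2], I[2,3].
HN type (ℓ=4): μ^(1)=2; μ^(2)=5/3; μ^(3)=1; μ^(4)=-5

((1, 1, 0); (1, 1, 1); (0, 0, 1); (0, 2, 0))


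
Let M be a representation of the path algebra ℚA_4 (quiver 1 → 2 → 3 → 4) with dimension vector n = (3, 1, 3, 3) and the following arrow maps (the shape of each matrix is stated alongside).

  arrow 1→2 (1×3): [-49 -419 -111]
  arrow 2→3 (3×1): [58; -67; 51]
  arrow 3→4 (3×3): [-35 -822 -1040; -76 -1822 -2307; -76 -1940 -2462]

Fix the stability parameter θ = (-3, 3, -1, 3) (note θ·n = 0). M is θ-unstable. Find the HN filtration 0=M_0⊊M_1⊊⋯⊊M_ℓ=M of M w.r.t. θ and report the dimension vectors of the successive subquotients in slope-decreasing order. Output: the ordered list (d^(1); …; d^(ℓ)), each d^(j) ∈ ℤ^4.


Interval decomposition of M: I[1,1]^2, I[1,4], I[3,3], I[3,4], I[4,4].
HN type (ℓ=4): μ^(1)=3; μ^(2)=1; μ^(3)=-1; μ^(4)=-3

((0, 0, 0, 3); (0, 1, 1, 0); (0, 0, 2, 0); (3, 0, 0, 0))


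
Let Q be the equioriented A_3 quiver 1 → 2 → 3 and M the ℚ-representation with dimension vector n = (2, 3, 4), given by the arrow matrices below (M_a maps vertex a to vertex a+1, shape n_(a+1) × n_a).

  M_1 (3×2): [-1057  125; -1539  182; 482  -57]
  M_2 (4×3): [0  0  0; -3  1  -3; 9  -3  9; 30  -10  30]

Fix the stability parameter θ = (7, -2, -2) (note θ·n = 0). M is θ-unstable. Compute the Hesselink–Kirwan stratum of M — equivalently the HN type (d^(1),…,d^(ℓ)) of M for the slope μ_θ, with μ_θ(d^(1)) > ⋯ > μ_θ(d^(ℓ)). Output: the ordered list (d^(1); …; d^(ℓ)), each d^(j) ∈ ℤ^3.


Barcode: M ≅ I[1,2], I[1,3], I[2,2], I[3,3]^3. HN layers by μ_θ (3 steps, strictly decreasing):
  μ^(1)=5/2; μ^(2)=1; μ^(3)=-2

((1, 1, 0); (1, 1, 1); (0, 1, 3))
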